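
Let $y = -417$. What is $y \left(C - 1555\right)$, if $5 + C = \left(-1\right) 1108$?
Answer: $1112556$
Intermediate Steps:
$C = -1113$ ($C = -5 - 1108 = -1113$)
$y \left(C - 1555\right) = - 417 \left(-1113 - 1555\right) = \left(-417\right) \left(-2668\right) = 1112556$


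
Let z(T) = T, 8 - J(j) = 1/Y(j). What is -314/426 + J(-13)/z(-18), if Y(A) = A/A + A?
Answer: -18191/15336 ≈ -1.1862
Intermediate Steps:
Y(A) = 1 + A
J(j) = 8 - 1/(1 + j)
-314/426 + J(-13)/z(-18) = -314/426 + ((7 + 8*(-13))/(1 - 13))/(-18) = -314*1/426 + ((7 - 104)/(-12))*(-1/18) = -157/213 - 1/12*(-97)*(-1/18) = -157/213 + (97/12)*(-1/18) = -157/213 - 97/216 = -18191/15336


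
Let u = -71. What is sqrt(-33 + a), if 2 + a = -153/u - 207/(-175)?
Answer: I*sqrt(195521291)/2485 ≈ 5.6269*I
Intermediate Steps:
a = 16622/12425 (a = -2 + (-153/(-71) - 207/(-175)) = -2 + (-153*(-1/71) - 207*(-1/175)) = -2 + (153/71 + 207/175) = -2 + 41472/12425 = 16622/12425 ≈ 1.3378)
sqrt(-33 + a) = sqrt(-33 + 16622/12425) = sqrt(-393403/12425) = I*sqrt(195521291)/2485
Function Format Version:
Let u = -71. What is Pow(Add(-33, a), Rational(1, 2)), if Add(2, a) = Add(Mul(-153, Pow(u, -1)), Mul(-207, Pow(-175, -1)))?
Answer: Mul(Rational(1, 2485), I, Pow(195521291, Rational(1, 2))) ≈ Mul(5.6269, I)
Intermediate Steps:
a = Rational(16622, 12425) (a = Add(-2, Add(Mul(-153, Pow(-71, -1)), Mul(-207, Pow(-175, -1)))) = Add(-2, Add(Mul(-153, Rational(-1, 71)), Mul(-207, Rational(-1, 175)))) = Add(-2, Add(Rational(153, 71), Rational(207, 175))) = Add(-2, Rational(41472, 12425)) = Rational(16622, 12425) ≈ 1.3378)
Pow(Add(-33, a), Rational(1, 2)) = Pow(Add(-33, Rational(16622, 12425)), Rational(1, 2)) = Pow(Rational(-393403, 12425), Rational(1, 2)) = Mul(Rational(1, 2485), I, Pow(195521291, Rational(1, 2)))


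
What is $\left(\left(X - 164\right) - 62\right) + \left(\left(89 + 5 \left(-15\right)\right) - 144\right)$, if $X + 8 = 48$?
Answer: $-316$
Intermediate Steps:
$X = 40$ ($X = -8 + 48 = 40$)
$\left(\left(X - 164\right) - 62\right) + \left(\left(89 + 5 \left(-15\right)\right) - 144\right) = \left(\left(40 - 164\right) - 62\right) + \left(\left(89 + 5 \left(-15\right)\right) - 144\right) = \left(-124 - 62\right) + \left(\left(89 - 75\right) - 144\right) = -186 + \left(14 - 144\right) = -186 - 130 = -316$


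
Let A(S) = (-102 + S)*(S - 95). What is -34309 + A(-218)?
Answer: 65851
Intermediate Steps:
A(S) = (-102 + S)*(-95 + S)
-34309 + A(-218) = -34309 + (9690 + (-218)² - 197*(-218)) = -34309 + (9690 + 47524 + 42946) = -34309 + 100160 = 65851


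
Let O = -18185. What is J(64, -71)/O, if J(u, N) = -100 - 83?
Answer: 183/18185 ≈ 0.010063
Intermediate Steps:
J(u, N) = -183
J(64, -71)/O = -183/(-18185) = -183*(-1/18185) = 183/18185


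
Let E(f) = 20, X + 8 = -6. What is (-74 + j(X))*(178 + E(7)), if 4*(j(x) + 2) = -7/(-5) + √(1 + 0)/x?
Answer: -2097513/140 ≈ -14982.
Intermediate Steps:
X = -14 (X = -8 - 6 = -14)
j(x) = -33/20 + 1/(4*x) (j(x) = -2 + (-7/(-5) + √(1 + 0)/x)/4 = -2 + (-7*(-⅕) + √1/x)/4 = -2 + (7/5 + 1/x)/4 = -2 + (7/20 + 1/(4*x)) = -33/20 + 1/(4*x))
(-74 + j(X))*(178 + E(7)) = (-74 + (1/20)*(5 - 33*(-14))/(-14))*(178 + 20) = (-74 + (1/20)*(-1/14)*(5 + 462))*198 = (-74 + (1/20)*(-1/14)*467)*198 = (-74 - 467/280)*198 = -21187/280*198 = -2097513/140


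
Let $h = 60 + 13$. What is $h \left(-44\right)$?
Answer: $-3212$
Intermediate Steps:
$h = 73$
$h \left(-44\right) = 73 \left(-44\right) = -3212$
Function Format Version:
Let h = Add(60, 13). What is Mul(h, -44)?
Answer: -3212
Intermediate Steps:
h = 73
Mul(h, -44) = Mul(73, -44) = -3212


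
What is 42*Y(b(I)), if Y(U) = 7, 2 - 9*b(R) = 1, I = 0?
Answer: 294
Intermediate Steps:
b(R) = ⅑ (b(R) = 2/9 - ⅑*1 = 2/9 - ⅑ = ⅑)
42*Y(b(I)) = 42*7 = 294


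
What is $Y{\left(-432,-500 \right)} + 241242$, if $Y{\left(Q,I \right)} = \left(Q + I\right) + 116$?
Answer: $240426$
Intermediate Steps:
$Y{\left(Q,I \right)} = 116 + I + Q$ ($Y{\left(Q,I \right)} = \left(I + Q\right) + 116 = 116 + I + Q$)
$Y{\left(-432,-500 \right)} + 241242 = \left(116 - 500 - 432\right) + 241242 = -816 + 241242 = 240426$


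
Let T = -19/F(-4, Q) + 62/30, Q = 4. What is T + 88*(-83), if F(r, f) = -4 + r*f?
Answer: -438059/60 ≈ -7301.0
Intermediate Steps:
F(r, f) = -4 + f*r
T = 181/60 (T = -19/(-4 + 4*(-4)) + 62/30 = -19/(-4 - 16) + 62*(1/30) = -19/(-20) + 31/15 = -19*(-1/20) + 31/15 = 19/20 + 31/15 = 181/60 ≈ 3.0167)
T + 88*(-83) = 181/60 + 88*(-83) = 181/60 - 7304 = -438059/60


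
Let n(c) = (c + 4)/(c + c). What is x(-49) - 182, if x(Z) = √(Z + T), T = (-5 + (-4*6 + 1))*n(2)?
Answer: -182 + I*√91 ≈ -182.0 + 9.5394*I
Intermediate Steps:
n(c) = (4 + c)/(2*c) (n(c) = (4 + c)/((2*c)) = (4 + c)*(1/(2*c)) = (4 + c)/(2*c))
T = -42 (T = (-5 + (-4*6 + 1))*((½)*(4 + 2)/2) = (-5 + (-24 + 1))*((½)*(½)*6) = (-5 - 23)*(3/2) = -28*3/2 = -42)
x(Z) = √(-42 + Z) (x(Z) = √(Z - 42) = √(-42 + Z))
x(-49) - 182 = √(-42 - 49) - 182 = √(-91) - 182 = I*√91 - 182 = -182 + I*√91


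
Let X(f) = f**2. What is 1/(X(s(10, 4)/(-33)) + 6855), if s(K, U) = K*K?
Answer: 1089/7475095 ≈ 0.00014568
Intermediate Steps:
s(K, U) = K**2
1/(X(s(10, 4)/(-33)) + 6855) = 1/((10**2/(-33))**2 + 6855) = 1/((100*(-1/33))**2 + 6855) = 1/((-100/33)**2 + 6855) = 1/(10000/1089 + 6855) = 1/(7475095/1089) = 1089/7475095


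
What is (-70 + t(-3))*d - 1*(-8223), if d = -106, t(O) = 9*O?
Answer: 18505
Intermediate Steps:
(-70 + t(-3))*d - 1*(-8223) = (-70 + 9*(-3))*(-106) - 1*(-8223) = (-70 - 27)*(-106) + 8223 = -97*(-106) + 8223 = 10282 + 8223 = 18505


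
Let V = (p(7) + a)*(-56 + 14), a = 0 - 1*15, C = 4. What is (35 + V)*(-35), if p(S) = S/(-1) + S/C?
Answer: -61985/2 ≈ -30993.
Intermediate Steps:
a = -15 (a = 0 - 15 = -15)
p(S) = -3*S/4 (p(S) = S/(-1) + S/4 = S*(-1) + S*(1/4) = -S + S/4 = -3*S/4)
V = 1701/2 (V = (-3/4*7 - 15)*(-56 + 14) = (-21/4 - 15)*(-42) = -81/4*(-42) = 1701/2 ≈ 850.50)
(35 + V)*(-35) = (35 + 1701/2)*(-35) = (1771/2)*(-35) = -61985/2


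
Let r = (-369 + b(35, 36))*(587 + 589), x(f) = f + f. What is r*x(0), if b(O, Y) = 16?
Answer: 0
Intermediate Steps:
x(f) = 2*f
r = -415128 (r = (-369 + 16)*(587 + 589) = -353*1176 = -415128)
r*x(0) = -830256*0 = -415128*0 = 0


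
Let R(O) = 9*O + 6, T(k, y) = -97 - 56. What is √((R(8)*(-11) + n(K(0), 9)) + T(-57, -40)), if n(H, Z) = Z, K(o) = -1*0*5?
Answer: I*√1002 ≈ 31.654*I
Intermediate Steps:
K(o) = 0 (K(o) = 0*5 = 0)
T(k, y) = -153
R(O) = 6 + 9*O
√((R(8)*(-11) + n(K(0), 9)) + T(-57, -40)) = √(((6 + 9*8)*(-11) + 9) - 153) = √(((6 + 72)*(-11) + 9) - 153) = √((78*(-11) + 9) - 153) = √((-858 + 9) - 153) = √(-849 - 153) = √(-1002) = I*√1002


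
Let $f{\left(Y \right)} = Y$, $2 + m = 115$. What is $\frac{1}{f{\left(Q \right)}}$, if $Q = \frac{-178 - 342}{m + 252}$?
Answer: $- \frac{73}{104} \approx -0.70192$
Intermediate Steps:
$m = 113$ ($m = -2 + 115 = 113$)
$Q = - \frac{104}{73}$ ($Q = \frac{-178 - 342}{113 + 252} = - \frac{520}{365} = \left(-520\right) \frac{1}{365} = - \frac{104}{73} \approx -1.4247$)
$\frac{1}{f{\left(Q \right)}} = \frac{1}{- \frac{104}{73}} = - \frac{73}{104}$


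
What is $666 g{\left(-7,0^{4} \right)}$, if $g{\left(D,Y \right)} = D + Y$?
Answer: $-4662$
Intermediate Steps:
$666 g{\left(-7,0^{4} \right)} = 666 \left(-7 + 0^{4}\right) = 666 \left(-7 + 0\right) = 666 \left(-7\right) = -4662$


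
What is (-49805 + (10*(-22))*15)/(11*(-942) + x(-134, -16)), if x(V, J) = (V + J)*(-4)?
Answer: 53105/9762 ≈ 5.4400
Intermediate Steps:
x(V, J) = -4*J - 4*V (x(V, J) = (J + V)*(-4) = -4*J - 4*V)
(-49805 + (10*(-22))*15)/(11*(-942) + x(-134, -16)) = (-49805 + (10*(-22))*15)/(11*(-942) + (-4*(-16) - 4*(-134))) = (-49805 - 220*15)/(-10362 + (64 + 536)) = (-49805 - 3300)/(-10362 + 600) = -53105/(-9762) = -53105*(-1/9762) = 53105/9762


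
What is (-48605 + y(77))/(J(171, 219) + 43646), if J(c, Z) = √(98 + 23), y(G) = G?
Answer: -48528/43657 ≈ -1.1116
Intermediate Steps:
J(c, Z) = 11 (J(c, Z) = √121 = 11)
(-48605 + y(77))/(J(171, 219) + 43646) = (-48605 + 77)/(11 + 43646) = -48528/43657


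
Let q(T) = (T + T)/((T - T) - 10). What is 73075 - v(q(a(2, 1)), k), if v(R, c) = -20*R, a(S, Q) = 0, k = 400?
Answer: 73075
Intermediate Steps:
q(T) = -T/5 (q(T) = (2*T)/(0 - 10) = (2*T)/(-10) = (2*T)*(-1/10) = -T/5)
73075 - v(q(a(2, 1)), k) = 73075 - (-20)*(-1/5*0) = 73075 - (-20)*0 = 73075 - 1*0 = 73075 + 0 = 73075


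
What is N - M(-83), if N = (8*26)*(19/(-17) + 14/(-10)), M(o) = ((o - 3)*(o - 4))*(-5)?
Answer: 3135338/85 ≈ 36886.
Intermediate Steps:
M(o) = -5*(-4 + o)*(-3 + o) (M(o) = ((-3 + o)*(-4 + o))*(-5) = ((-4 + o)*(-3 + o))*(-5) = -5*(-4 + o)*(-3 + o))
N = -44512/85 (N = 208*(19*(-1/17) + 14*(-1/10)) = 208*(-19/17 - 7/5) = 208*(-214/85) = -44512/85 ≈ -523.67)
N - M(-83) = -44512/85 - (-60 - 5*(-83)**2 + 35*(-83)) = -44512/85 - (-60 - 5*6889 - 2905) = -44512/85 - (-60 - 34445 - 2905) = -44512/85 - 1*(-37410) = -44512/85 + 37410 = 3135338/85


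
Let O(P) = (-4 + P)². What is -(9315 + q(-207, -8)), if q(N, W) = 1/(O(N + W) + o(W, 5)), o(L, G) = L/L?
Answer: -446766031/47962 ≈ -9315.0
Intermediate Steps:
o(L, G) = 1
q(N, W) = 1/(1 + (-4 + N + W)²) (q(N, W) = 1/((-4 + (N + W))² + 1) = 1/((-4 + N + W)² + 1) = 1/(1 + (-4 + N + W)²))
-(9315 + q(-207, -8)) = -(9315 + 1/(1 + (-4 - 207 - 8)²)) = -(9315 + 1/(1 + (-219)²)) = -(9315 + 1/(1 + 47961)) = -(9315 + 1/47962) = -1*446766031/47962 = -446766031/47962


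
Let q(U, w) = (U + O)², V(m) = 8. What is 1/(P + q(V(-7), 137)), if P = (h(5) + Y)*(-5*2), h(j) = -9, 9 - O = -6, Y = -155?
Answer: 1/2169 ≈ 0.00046104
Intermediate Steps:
O = 15 (O = 9 - 1*(-6) = 9 + 6 = 15)
q(U, w) = (15 + U)² (q(U, w) = (U + 15)² = (15 + U)²)
P = 1640 (P = (-9 - 155)*(-5*2) = -164*(-10) = 1640)
1/(P + q(V(-7), 137)) = 1/(1640 + (15 + 8)²) = 1/(1640 + 23²) = 1/(1640 + 529) = 1/2169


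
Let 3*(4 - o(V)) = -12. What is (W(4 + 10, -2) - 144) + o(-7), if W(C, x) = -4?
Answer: -140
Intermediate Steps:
o(V) = 8 (o(V) = 4 - 1/3*(-12) = 4 + 4 = 8)
(W(4 + 10, -2) - 144) + o(-7) = (-4 - 144) + 8 = -148 + 8 = -140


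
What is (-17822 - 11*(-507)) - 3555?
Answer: -15800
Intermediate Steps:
(-17822 - 11*(-507)) - 3555 = (-17822 + 5577) - 3555 = -12245 - 3555 = -15800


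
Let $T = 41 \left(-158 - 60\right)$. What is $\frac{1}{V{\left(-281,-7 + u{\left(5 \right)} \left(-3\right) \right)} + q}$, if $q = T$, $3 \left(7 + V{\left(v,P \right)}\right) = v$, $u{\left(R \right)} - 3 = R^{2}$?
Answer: $- \frac{3}{27116} \approx -0.00011064$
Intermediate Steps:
$u{\left(R \right)} = 3 + R^{2}$
$V{\left(v,P \right)} = -7 + \frac{v}{3}$
$T = -8938$ ($T = 41 \left(-218\right) = -8938$)
$q = -8938$
$\frac{1}{V{\left(-281,-7 + u{\left(5 \right)} \left(-3\right) \right)} + q} = \frac{1}{\left(-7 + \frac{1}{3} \left(-281\right)\right) - 8938} = \frac{1}{\left(-7 - \frac{281}{3}\right) - 8938} = \frac{1}{- \frac{302}{3} - 8938} = \frac{1}{- \frac{27116}{3}} = - \frac{3}{27116}$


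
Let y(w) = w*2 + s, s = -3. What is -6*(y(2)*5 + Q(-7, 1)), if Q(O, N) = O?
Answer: 12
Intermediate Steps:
y(w) = -3 + 2*w (y(w) = w*2 - 3 = 2*w - 3 = -3 + 2*w)
-6*(y(2)*5 + Q(-7, 1)) = -6*((-3 + 2*2)*5 - 7) = -6*((-3 + 4)*5 - 7) = -6*(1*5 - 7) = -6*(5 - 7) = -6*(-2) = 12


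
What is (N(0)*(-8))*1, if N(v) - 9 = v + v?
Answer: -72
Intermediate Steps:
N(v) = 9 + 2*v (N(v) = 9 + (v + v) = 9 + 2*v)
(N(0)*(-8))*1 = ((9 + 2*0)*(-8))*1 = ((9 + 0)*(-8))*1 = (9*(-8))*1 = -72*1 = -72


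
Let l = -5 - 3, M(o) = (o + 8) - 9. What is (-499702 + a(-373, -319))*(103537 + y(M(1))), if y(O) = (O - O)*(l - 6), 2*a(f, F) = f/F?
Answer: -33008579512111/638 ≈ -5.1738e+10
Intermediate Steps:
a(f, F) = f/(2*F) (a(f, F) = (f/F)/2 = f/(2*F))
M(o) = -1 + o (M(o) = (8 + o) - 9 = -1 + o)
l = -8
y(O) = 0 (y(O) = (O - O)*(-8 - 6) = 0*(-14) = 0)
(-499702 + a(-373, -319))*(103537 + y(M(1))) = (-499702 + (½)*(-373)/(-319))*(103537 + 0) = (-499702 + (½)*(-373)*(-1/319))*103537 = (-499702 + 373/638)*103537 = -318809503/638*103537 = -33008579512111/638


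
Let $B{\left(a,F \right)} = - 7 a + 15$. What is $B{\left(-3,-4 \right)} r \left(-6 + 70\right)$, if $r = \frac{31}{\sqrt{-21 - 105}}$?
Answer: $- \frac{11904 i \sqrt{14}}{7} \approx - 6363.0 i$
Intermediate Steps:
$B{\left(a,F \right)} = 15 - 7 a$
$r = - \frac{31 i \sqrt{14}}{42}$ ($r = \frac{31}{\sqrt{-126}} = \frac{31}{3 i \sqrt{14}} = 31 \left(- \frac{i \sqrt{14}}{42}\right) = - \frac{31 i \sqrt{14}}{42} \approx - 2.7617 i$)
$B{\left(-3,-4 \right)} r \left(-6 + 70\right) = \left(15 - -21\right) \left(- \frac{31 i \sqrt{14}}{42}\right) \left(-6 + 70\right) = \left(15 + 21\right) \left(- \frac{31 i \sqrt{14}}{42}\right) 64 = 36 \left(- \frac{31 i \sqrt{14}}{42}\right) 64 = - \frac{186 i \sqrt{14}}{7} \cdot 64 = - \frac{11904 i \sqrt{14}}{7}$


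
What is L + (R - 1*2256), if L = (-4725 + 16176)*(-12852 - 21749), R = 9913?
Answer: -396208394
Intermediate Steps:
L = -396216051 (L = 11451*(-34601) = -396216051)
L + (R - 1*2256) = -396216051 + (9913 - 1*2256) = -396216051 + (9913 - 2256) = -396216051 + 7657 = -396208394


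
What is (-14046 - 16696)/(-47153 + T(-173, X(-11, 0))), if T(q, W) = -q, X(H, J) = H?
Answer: 15371/23490 ≈ 0.65436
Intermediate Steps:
(-14046 - 16696)/(-47153 + T(-173, X(-11, 0))) = (-14046 - 16696)/(-47153 - 1*(-173)) = -30742/(-47153 + 173) = -30742/(-46980) = -30742*(-1/46980) = 15371/23490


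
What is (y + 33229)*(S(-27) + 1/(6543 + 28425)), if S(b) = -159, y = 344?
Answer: -2007127871/376 ≈ -5.3381e+6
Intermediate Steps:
(y + 33229)*(S(-27) + 1/(6543 + 28425)) = (344 + 33229)*(-159 + 1/(6543 + 28425)) = 33573*(-159 + 1/34968) = 33573*(-5559911/34968) = -2007127871/376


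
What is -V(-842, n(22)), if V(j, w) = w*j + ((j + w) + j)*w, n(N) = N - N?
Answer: 0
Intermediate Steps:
n(N) = 0
V(j, w) = j*w + w*(w + 2*j) (V(j, w) = j*w + (w + 2*j)*w = j*w + w*(w + 2*j))
-V(-842, n(22)) = -0*(0 + 3*(-842)) = -0*(0 - 2526) = -0*(-2526) = -1*0 = 0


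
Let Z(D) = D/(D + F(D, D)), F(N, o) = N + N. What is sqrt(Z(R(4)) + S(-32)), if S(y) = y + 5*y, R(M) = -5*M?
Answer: 5*I*sqrt(69)/3 ≈ 13.844*I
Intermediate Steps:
F(N, o) = 2*N
Z(D) = 1/3 (Z(D) = D/(D + 2*D) = D/((3*D)) = (1/(3*D))*D = 1/3)
S(y) = 6*y
sqrt(Z(R(4)) + S(-32)) = sqrt(1/3 + 6*(-32)) = sqrt(1/3 - 192) = sqrt(-575/3) = 5*I*sqrt(69)/3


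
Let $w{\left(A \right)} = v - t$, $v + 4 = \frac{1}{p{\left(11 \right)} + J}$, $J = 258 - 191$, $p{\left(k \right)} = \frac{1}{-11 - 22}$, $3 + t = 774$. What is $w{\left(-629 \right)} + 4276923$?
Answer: $\frac{9450287113}{2210} \approx 4.2761 \cdot 10^{6}$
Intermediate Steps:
$t = 771$ ($t = -3 + 774 = 771$)
$p{\left(k \right)} = - \frac{1}{33}$ ($p{\left(k \right)} = \frac{1}{-33} = - \frac{1}{33}$)
$J = 67$
$v = - \frac{8807}{2210}$ ($v = -4 + \frac{1}{- \frac{1}{33} + 67} = -4 + \frac{1}{\frac{2210}{33}} = -4 + \frac{33}{2210} = - \frac{8807}{2210} \approx -3.9851$)
$w{\left(A \right)} = - \frac{1712717}{2210}$ ($w{\left(A \right)} = - \frac{8807}{2210} - 771 = - \frac{1712717}{2210}$)
$w{\left(-629 \right)} + 4276923 = - \frac{1712717}{2210} + 4276923 = \frac{9450287113}{2210}$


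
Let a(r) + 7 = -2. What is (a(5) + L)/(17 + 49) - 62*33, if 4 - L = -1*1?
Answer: -67520/33 ≈ -2046.1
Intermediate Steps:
L = 5 (L = 4 - (-1) = 4 - 1*(-1) = 4 + 1 = 5)
a(r) = -9 (a(r) = -7 - 2 = -9)
(a(5) + L)/(17 + 49) - 62*33 = (-9 + 5)/(17 + 49) - 62*33 = -4/66 - 2046 = -4*1/66 - 2046 = -2/33 - 2046 = -67520/33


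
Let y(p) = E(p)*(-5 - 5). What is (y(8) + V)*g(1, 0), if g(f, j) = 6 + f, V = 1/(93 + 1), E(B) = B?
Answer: -52633/94 ≈ -559.93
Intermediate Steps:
y(p) = -10*p (y(p) = p*(-5 - 5) = p*(-10) = -10*p)
V = 1/94 ≈ 0.010638
(y(8) + V)*g(1, 0) = (-10*8 + 1/94)*(6 + 1) = (-80 + 1/94)*7 = -7519/94*7 = -52633/94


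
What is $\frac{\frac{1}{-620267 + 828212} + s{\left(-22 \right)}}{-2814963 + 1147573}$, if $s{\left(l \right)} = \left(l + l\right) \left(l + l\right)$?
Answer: $- \frac{402581521}{346725413550} \approx -0.0011611$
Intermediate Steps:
$s{\left(l \right)} = 4 l^{2}$ ($s{\left(l \right)} = 2 l 2 l = 4 l^{2}$)
$\frac{\frac{1}{-620267 + 828212} + s{\left(-22 \right)}}{-2814963 + 1147573} = \frac{\frac{1}{-620267 + 828212} + 4 \left(-22\right)^{2}}{-2814963 + 1147573} = \frac{\frac{1}{207945} + 4 \cdot 484}{-1667390} = \left(\frac{1}{207945} + 1936\right) \left(- \frac{1}{1667390}\right) = \frac{402581521}{207945} \left(- \frac{1}{1667390}\right) = - \frac{402581521}{346725413550}$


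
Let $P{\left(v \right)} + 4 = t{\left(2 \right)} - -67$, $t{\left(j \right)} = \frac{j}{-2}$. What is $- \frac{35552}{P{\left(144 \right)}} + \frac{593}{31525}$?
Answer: $- \frac{560370017}{977275} \approx -573.4$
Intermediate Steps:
$t{\left(j \right)} = - \frac{j}{2}$ ($t{\left(j \right)} = j \left(- \frac{1}{2}\right) = - \frac{j}{2}$)
$P{\left(v \right)} = 62$ ($P{\left(v \right)} = -4 - -66 = -4 + \left(-1 + 67\right) = -4 + 66 = 62$)
$- \frac{35552}{P{\left(144 \right)}} + \frac{593}{31525} = - \frac{35552}{62} + \frac{593}{31525} = \left(-35552\right) \frac{1}{62} + 593 \cdot \frac{1}{31525} = - \frac{17776}{31} + \frac{593}{31525} = - \frac{560370017}{977275}$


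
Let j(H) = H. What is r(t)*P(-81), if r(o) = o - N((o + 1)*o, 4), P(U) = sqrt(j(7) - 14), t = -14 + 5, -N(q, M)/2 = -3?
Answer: -15*I*sqrt(7) ≈ -39.686*I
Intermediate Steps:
N(q, M) = 6 (N(q, M) = -2*(-3) = 6)
t = -9
P(U) = I*sqrt(7) (P(U) = sqrt(7 - 14) = sqrt(-7) = I*sqrt(7))
r(o) = -6 + o (r(o) = o - 1*6 = o - 6 = -6 + o)
r(t)*P(-81) = (-6 - 9)*(I*sqrt(7)) = -15*I*sqrt(7)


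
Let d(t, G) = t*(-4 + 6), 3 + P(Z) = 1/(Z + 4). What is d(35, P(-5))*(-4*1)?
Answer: -280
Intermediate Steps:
P(Z) = -3 + 1/(4 + Z) (P(Z) = -3 + 1/(Z + 4) = -3 + 1/(4 + Z))
d(t, G) = 2*t (d(t, G) = t*2 = 2*t)
d(35, P(-5))*(-4*1) = (2*35)*(-4*1) = 70*(-4) = -280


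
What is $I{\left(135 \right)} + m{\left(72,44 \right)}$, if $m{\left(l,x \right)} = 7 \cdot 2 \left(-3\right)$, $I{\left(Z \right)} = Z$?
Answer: $93$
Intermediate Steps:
$m{\left(l,x \right)} = -42$ ($m{\left(l,x \right)} = 14 \left(-3\right) = -42$)
$I{\left(135 \right)} + m{\left(72,44 \right)} = 135 - 42 = 93$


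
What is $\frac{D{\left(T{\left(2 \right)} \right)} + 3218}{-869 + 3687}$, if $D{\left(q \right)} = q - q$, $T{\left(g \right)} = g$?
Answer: $\frac{1609}{1409} \approx 1.1419$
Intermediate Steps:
$D{\left(q \right)} = 0$
$\frac{D{\left(T{\left(2 \right)} \right)} + 3218}{-869 + 3687} = \frac{0 + 3218}{-869 + 3687} = \frac{3218}{2818} = 3218 \cdot \frac{1}{2818} = \frac{1609}{1409}$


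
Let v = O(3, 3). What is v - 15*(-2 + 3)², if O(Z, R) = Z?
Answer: -12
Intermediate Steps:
v = 3
v - 15*(-2 + 3)² = 3 - 15*(-2 + 3)² = 3 - 15*1² = 3 - 15*1 = 3 - 15 = -12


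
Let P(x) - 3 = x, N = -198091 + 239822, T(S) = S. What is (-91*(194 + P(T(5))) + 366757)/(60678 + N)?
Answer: 348375/102409 ≈ 3.4018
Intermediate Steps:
N = 41731
P(x) = 3 + x
(-91*(194 + P(T(5))) + 366757)/(60678 + N) = (-91*(194 + (3 + 5)) + 366757)/(60678 + 41731) = (-91*(194 + 8) + 366757)/102409 = (-91*202 + 366757)*(1/102409) = (-18382 + 366757)*(1/102409) = 348375*(1/102409) = 348375/102409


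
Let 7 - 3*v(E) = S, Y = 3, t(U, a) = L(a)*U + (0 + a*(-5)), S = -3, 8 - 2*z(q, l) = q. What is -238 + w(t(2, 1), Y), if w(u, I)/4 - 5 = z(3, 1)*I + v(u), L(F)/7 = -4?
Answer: -524/3 ≈ -174.67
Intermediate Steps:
L(F) = -28 (L(F) = 7*(-4) = -28)
z(q, l) = 4 - q/2
t(U, a) = -28*U - 5*a (t(U, a) = -28*U + (0 + a*(-5)) = -28*U + (0 - 5*a) = -28*U - 5*a)
v(E) = 10/3 (v(E) = 7/3 - 1/3*(-3) = 7/3 + 1 = 10/3)
w(u, I) = 100/3 + 10*I (w(u, I) = 20 + 4*((4 - 1/2*3)*I + 10/3) = 20 + 4*((4 - 3/2)*I + 10/3) = 20 + 4*(5*I/2 + 10/3) = 20 + 4*(10/3 + 5*I/2) = 20 + (40/3 + 10*I) = 100/3 + 10*I)
-238 + w(t(2, 1), Y) = -238 + (100/3 + 10*3) = -238 + (100/3 + 30) = -238 + 190/3 = -524/3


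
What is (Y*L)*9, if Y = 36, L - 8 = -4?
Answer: 1296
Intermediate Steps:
L = 4 (L = 8 - 4 = 4)
(Y*L)*9 = (36*4)*9 = 144*9 = 1296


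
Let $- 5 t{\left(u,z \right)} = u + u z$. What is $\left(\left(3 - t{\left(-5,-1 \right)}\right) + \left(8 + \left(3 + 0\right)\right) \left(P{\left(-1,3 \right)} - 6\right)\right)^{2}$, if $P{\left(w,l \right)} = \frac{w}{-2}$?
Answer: $\frac{13225}{4} \approx 3306.3$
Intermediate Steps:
$P{\left(w,l \right)} = - \frac{w}{2}$ ($P{\left(w,l \right)} = w \left(- \frac{1}{2}\right) = - \frac{w}{2}$)
$t{\left(u,z \right)} = - \frac{u}{5} - \frac{u z}{5}$ ($t{\left(u,z \right)} = - \frac{u + u z}{5} = - \frac{u}{5} - \frac{u z}{5}$)
$\left(\left(3 - t{\left(-5,-1 \right)}\right) + \left(8 + \left(3 + 0\right)\right) \left(P{\left(-1,3 \right)} - 6\right)\right)^{2} = \left(\left(3 - \left(- \frac{1}{5}\right) \left(-5\right) \left(1 - 1\right)\right) + \left(8 + \left(3 + 0\right)\right) \left(\left(- \frac{1}{2}\right) \left(-1\right) - 6\right)\right)^{2} = \left(\left(3 - \left(- \frac{1}{5}\right) \left(-5\right) 0\right) + \left(8 + 3\right) \left(\frac{1}{2} - 6\right)\right)^{2} = \left(\left(3 - 0\right) + 11 \left(- \frac{11}{2}\right)\right)^{2} = \left(\left(3 + 0\right) - \frac{121}{2}\right)^{2} = \left(3 - \frac{121}{2}\right)^{2} = \left(- \frac{115}{2}\right)^{2} = \frac{13225}{4}$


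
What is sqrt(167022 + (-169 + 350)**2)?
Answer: sqrt(199783) ≈ 446.97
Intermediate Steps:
sqrt(167022 + (-169 + 350)**2) = sqrt(167022 + 181**2) = sqrt(167022 + 32761) = sqrt(199783)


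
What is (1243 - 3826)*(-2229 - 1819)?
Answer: 10455984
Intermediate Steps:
(1243 - 3826)*(-2229 - 1819) = -2583*(-4048) = 10455984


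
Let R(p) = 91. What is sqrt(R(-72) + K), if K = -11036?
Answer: I*sqrt(10945) ≈ 104.62*I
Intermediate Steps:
sqrt(R(-72) + K) = sqrt(91 - 11036) = sqrt(-10945) = I*sqrt(10945)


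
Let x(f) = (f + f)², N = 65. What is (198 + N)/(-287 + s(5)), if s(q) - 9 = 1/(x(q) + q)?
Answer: -27615/29189 ≈ -0.94608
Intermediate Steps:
x(f) = 4*f² (x(f) = (2*f)² = 4*f²)
s(q) = 9 + 1/(q + 4*q²) (s(q) = 9 + 1/(4*q² + q) = 9 + 1/(q + 4*q²))
(198 + N)/(-287 + s(5)) = (198 + 65)/(-287 + (1 + 9*5 + 36*5²)/(5*(1 + 4*5))) = 263/(-287 + (1 + 45 + 36*25)/(5*(1 + 20))) = 263/(-287 + (⅕)*(1 + 45 + 900)/21) = 263/(-287 + (⅕)*(1/21)*946) = 263/(-287 + 946/105) = 263/(-29189/105) = 263*(-105/29189) = -27615/29189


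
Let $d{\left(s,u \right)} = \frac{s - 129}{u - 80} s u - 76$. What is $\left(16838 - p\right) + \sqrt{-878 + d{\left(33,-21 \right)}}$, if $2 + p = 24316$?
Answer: $-7476 + \frac{3 i \sqrt{1827898}}{101} \approx -7476.0 + 40.158 i$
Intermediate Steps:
$p = 24314$ ($p = -2 + 24316 = 24314$)
$d{\left(s,u \right)} = -76 + \frac{s u \left(-129 + s\right)}{-80 + u}$ ($d{\left(s,u \right)} = \frac{-129 + s}{-80 + u} s u - 76 = \frac{s \left(-129 + s\right)}{-80 + u} u - 76 = \frac{s u \left(-129 + s\right)}{-80 + u} - 76 = -76 + \frac{s u \left(-129 + s\right)}{-80 + u}$)
$\left(16838 - p\right) + \sqrt{-878 + d{\left(33,-21 \right)}} = \left(16838 - 24314\right) + \sqrt{-878 + \frac{6080 - -1596 - 21 \cdot 33^{2} - 4257 \left(-21\right)}{-80 - 21}} = \left(16838 - 24314\right) + \sqrt{-878 + \frac{6080 + 1596 - 22869 + 89397}{-101}} = -7476 + \sqrt{-878 - \frac{6080 + 1596 - 22869 + 89397}{101}} = -7476 + \sqrt{-878 - \frac{74204}{101}} = -7476 + \sqrt{- \frac{162882}{101}} = -7476 + \frac{3 i \sqrt{1827898}}{101}$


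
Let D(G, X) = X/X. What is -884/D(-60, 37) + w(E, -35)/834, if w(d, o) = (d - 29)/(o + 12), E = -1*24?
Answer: -16956835/19182 ≈ -884.00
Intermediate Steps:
E = -24
D(G, X) = 1
w(d, o) = (-29 + d)/(12 + o)
-884/D(-60, 37) + w(E, -35)/834 = -884/1 + ((-29 - 24)/(12 - 35))/834 = -884*1 + (-53/(-23))*(1/834) = -884 - 1/23*(-53)*(1/834) = -884 + (53/23)*(1/834) = -884 + 53/19182 = -16956835/19182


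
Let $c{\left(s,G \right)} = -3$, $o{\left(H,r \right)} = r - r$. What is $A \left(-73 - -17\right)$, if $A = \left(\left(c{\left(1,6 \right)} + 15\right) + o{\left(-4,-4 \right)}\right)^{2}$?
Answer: $-8064$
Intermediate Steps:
$o{\left(H,r \right)} = 0$
$A = 144$ ($A = \left(\left(-3 + 15\right) + 0\right)^{2} = \left(12 + 0\right)^{2} = 12^{2} = 144$)
$A \left(-73 - -17\right) = 144 \left(-73 - -17\right) = 144 \left(-73 + 17\right) = 144 \left(-56\right) = -8064$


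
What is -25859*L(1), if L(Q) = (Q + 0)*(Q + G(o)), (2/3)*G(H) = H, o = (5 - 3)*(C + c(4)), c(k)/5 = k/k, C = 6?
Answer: -879206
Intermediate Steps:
c(k) = 5 (c(k) = 5*(k/k) = 5*1 = 5)
o = 22 (o = (5 - 3)*(6 + 5) = 2*11 = 22)
G(H) = 3*H/2
L(Q) = Q*(33 + Q) (L(Q) = (Q + 0)*(Q + (3/2)*22) = Q*(Q + 33) = Q*(33 + Q))
-25859*L(1) = -25859*(33 + 1) = -25859*34 = -879206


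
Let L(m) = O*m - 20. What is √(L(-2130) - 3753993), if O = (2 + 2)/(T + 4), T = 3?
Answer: I*√184006277/7 ≈ 1937.8*I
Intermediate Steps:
O = 4/7 (O = (2 + 2)/(3 + 4) = 4/7 ≈ 0.57143)
L(m) = -20 + 4*m/7 (L(m) = 4*m/7 - 20 = -20 + 4*m/7)
√(L(-2130) - 3753993) = √((-20 + (4/7)*(-2130)) - 3753993) = √((-20 - 8520/7) - 3753993) = √(-8660/7 - 3753993) = √(-26286611/7) = I*√184006277/7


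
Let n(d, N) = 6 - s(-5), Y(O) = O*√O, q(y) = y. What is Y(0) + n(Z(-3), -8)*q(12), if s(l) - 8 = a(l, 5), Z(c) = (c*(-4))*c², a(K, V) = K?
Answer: 36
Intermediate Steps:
Z(c) = -4*c³ (Z(c) = (-4*c)*c² = -4*c³)
Y(O) = O^(3/2)
s(l) = 8 + l
n(d, N) = 3 (n(d, N) = 6 - (8 - 5) = 6 - 1*3 = 6 - 3 = 3)
Y(0) + n(Z(-3), -8)*q(12) = 0^(3/2) + 3*12 = 0 + 36 = 36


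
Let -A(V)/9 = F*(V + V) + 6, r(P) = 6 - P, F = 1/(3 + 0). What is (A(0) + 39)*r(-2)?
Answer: -120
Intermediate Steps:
F = 1/3 ≈ 0.33333
A(V) = -54 - 6*V (A(V) = -9*((V + V)/3 + 6) = -9*((2*V)/3 + 6) = -9*(2*V/3 + 6) = -9*(6 + 2*V/3) = -54 - 6*V)
(A(0) + 39)*r(-2) = ((-54 - 6*0) + 39)*(6 - 1*(-2)) = ((-54 + 0) + 39)*(6 + 2) = (-54 + 39)*8 = -15*8 = -120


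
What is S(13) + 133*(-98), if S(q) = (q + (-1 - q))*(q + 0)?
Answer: -13047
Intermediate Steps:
S(q) = -q
S(13) + 133*(-98) = -1*13 + 133*(-98) = -13 - 13034 = -13047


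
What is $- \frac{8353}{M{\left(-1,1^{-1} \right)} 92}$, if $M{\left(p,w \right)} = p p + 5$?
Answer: $- \frac{8353}{552} \approx -15.132$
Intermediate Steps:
$M{\left(p,w \right)} = 5 + p^{2}$ ($M{\left(p,w \right)} = p^{2} + 5 = 5 + p^{2}$)
$- \frac{8353}{M{\left(-1,1^{-1} \right)} 92} = - \frac{8353}{\left(5 + \left(-1\right)^{2}\right) 92} = - \frac{8353}{\left(5 + 1\right) 92} = - \frac{8353}{6 \cdot 92} = - \frac{8353}{552}$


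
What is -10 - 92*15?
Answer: -1390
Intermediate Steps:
-10 - 92*15 = -10 - 1380 = -1390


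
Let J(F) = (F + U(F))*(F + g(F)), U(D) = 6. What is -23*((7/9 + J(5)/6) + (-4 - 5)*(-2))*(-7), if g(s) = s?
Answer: 53774/9 ≈ 5974.9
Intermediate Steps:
J(F) = 2*F*(6 + F) (J(F) = (F + 6)*(F + F) = (6 + F)*(2*F) = 2*F*(6 + F))
-23*((7/9 + J(5)/6) + (-4 - 5)*(-2))*(-7) = -23*((7/9 + (2*5*(6 + 5))/6) + (-4 - 5)*(-2))*(-7) = -23*((7*(⅑) + (2*5*11)*(⅙)) - 9*(-2))*(-7) = -23*((7/9 + 110*(⅙)) + 18)*(-7) = -23*((7/9 + 55/3) + 18)*(-7) = -23*(172/9 + 18)*(-7) = -23*334/9*(-7) = -7682/9*(-7) = 53774/9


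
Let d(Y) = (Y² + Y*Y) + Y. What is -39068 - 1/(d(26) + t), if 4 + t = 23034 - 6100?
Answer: -715256945/18308 ≈ -39068.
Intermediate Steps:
t = 16930 (t = -4 + (23034 - 6100) = -4 + 16934 = 16930)
d(Y) = Y + 2*Y² (d(Y) = (Y² + Y²) + Y = 2*Y² + Y = Y + 2*Y²)
-39068 - 1/(d(26) + t) = -39068 - 1/(26*(1 + 2*26) + 16930) = -39068 - 1/(26*(1 + 52) + 16930) = -39068 - 1/(26*53 + 16930) = -39068 - 1/(1378 + 16930) = -39068 - 1/18308 = -715256945/18308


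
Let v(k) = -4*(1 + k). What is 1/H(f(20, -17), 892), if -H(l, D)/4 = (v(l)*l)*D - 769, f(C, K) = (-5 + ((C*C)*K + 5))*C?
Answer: 1/263972971011076 ≈ 3.7883e-15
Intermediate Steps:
v(k) = -4 - 4*k
f(C, K) = K*C**3 (f(C, K) = (-5 + (C**2*K + 5))*C = (-5 + (K*C**2 + 5))*C = (-5 + (5 + K*C**2))*C = (K*C**2)*C = K*C**3)
H(l, D) = 3076 - 4*D*l*(-4 - 4*l) (H(l, D) = -4*(((-4 - 4*l)*l)*D - 769) = -4*((l*(-4 - 4*l))*D - 769) = -4*(D*l*(-4 - 4*l) - 769) = -4*(-769 + D*l*(-4 - 4*l)) = 3076 - 4*D*l*(-4 - 4*l))
1/H(f(20, -17), 892) = 1/(3076 + 16*892*(-17*20**3)*(1 - 17*20**3)) = 1/(3076 + 16*892*(-17*8000)*(1 - 17*8000)) = 1/(3076 + 16*892*(-136000)*(1 - 136000)) = 1/(3076 + 16*892*(-136000)*(-135999)) = 1/(3076 + 263972971008000) = 1/263972971011076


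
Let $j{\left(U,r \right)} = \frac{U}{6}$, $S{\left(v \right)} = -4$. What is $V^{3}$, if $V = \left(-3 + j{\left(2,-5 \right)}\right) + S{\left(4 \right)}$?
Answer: $- \frac{8000}{27} \approx -296.3$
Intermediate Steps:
$j{\left(U,r \right)} = \frac{U}{6}$ ($j{\left(U,r \right)} = U \frac{1}{6} = \frac{U}{6}$)
$V = - \frac{20}{3}$ ($V = \left(-3 + \frac{1}{6} \cdot 2\right) - 4 = \left(-3 + \frac{1}{3}\right) - 4 = - \frac{8}{3} - 4 = - \frac{20}{3} \approx -6.6667$)
$V^{3} = \left(- \frac{20}{3}\right)^{3} = - \frac{8000}{27}$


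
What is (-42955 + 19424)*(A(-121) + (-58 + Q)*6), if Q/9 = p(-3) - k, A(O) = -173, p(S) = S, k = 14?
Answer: 33861109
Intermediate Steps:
Q = -153 (Q = 9*(-3 - 1*14) = 9*(-3 - 14) = 9*(-17) = -153)
(-42955 + 19424)*(A(-121) + (-58 + Q)*6) = (-42955 + 19424)*(-173 + (-58 - 153)*6) = -23531*(-173 - 211*6) = -23531*(-173 - 1266) = -23531*(-1439) = 33861109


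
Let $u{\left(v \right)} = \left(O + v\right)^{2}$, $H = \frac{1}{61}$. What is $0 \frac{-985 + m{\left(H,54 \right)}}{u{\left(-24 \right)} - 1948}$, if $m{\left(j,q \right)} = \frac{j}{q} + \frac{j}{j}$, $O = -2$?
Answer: $0$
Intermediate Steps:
$H = \frac{1}{61} \approx 0.016393$
$u{\left(v \right)} = \left(-2 + v\right)^{2}$
$m{\left(j,q \right)} = 1 + \frac{j}{q}$ ($m{\left(j,q \right)} = \frac{j}{q} + 1 = 1 + \frac{j}{q}$)
$0 \frac{-985 + m{\left(H,54 \right)}}{u{\left(-24 \right)} - 1948} = 0 \frac{-985 + \frac{\frac{1}{61} + 54}{54}}{\left(-2 - 24\right)^{2} - 1948} = 0 \frac{-985 + \frac{1}{54} \cdot \frac{3295}{61}}{\left(-26\right)^{2} - 1948} = 0 \frac{-985 + \frac{3295}{3294}}{676 - 1948} = 0 \left(- \frac{3241295}{3294 \left(-1272\right)}\right) = 0 \left(\left(- \frac{3241295}{3294}\right) \left(- \frac{1}{1272}\right)\right) = 0 \cdot \frac{3241295}{4189968} = 0$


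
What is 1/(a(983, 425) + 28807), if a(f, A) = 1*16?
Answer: 1/28823 ≈ 3.4695e-5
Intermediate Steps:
a(f, A) = 16
1/(a(983, 425) + 28807) = 1/(16 + 28807) = 1/28823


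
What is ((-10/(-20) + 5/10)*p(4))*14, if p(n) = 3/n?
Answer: 21/2 ≈ 10.500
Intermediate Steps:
((-10/(-20) + 5/10)*p(4))*14 = ((-10/(-20) + 5/10)*(3/4))*14 = ((-10*(-1/20) + 5*(⅒))*(3*(¼)))*14 = ((½ + ½)*(¾))*14 = (1*(¾))*14 = (¾)*14 = 21/2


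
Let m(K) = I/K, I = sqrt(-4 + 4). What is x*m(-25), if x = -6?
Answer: 0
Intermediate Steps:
I = 0 (I = sqrt(0) = 0)
m(K) = 0 (m(K) = 0/K = 0)
x*m(-25) = -6*0 = 0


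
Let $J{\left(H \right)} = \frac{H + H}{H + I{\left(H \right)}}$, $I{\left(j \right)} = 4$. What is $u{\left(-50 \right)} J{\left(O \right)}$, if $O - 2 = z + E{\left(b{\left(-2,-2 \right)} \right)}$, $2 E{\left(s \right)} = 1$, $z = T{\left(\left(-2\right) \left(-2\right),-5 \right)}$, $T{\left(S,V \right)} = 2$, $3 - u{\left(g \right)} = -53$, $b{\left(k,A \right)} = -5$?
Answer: $\frac{1008}{17} \approx 59.294$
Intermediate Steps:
$u{\left(g \right)} = 56$ ($u{\left(g \right)} = 3 - -53 = 3 + 53 = 56$)
$z = 2$
$E{\left(s \right)} = \frac{1}{2}$ ($E{\left(s \right)} = \frac{1}{2} \cdot 1 = \frac{1}{2}$)
$O = \frac{9}{2}$ ($O = 2 + \left(2 + \frac{1}{2}\right) = 2 + \frac{5}{2} = \frac{9}{2} \approx 4.5$)
$J{\left(H \right)} = \frac{2 H}{4 + H}$ ($J{\left(H \right)} = \frac{H + H}{H + 4} = \frac{2 H}{4 + H}$)
$u{\left(-50 \right)} J{\left(O \right)} = 56 \cdot 2 \cdot \frac{9}{2} \frac{1}{4 + \frac{9}{2}} = 56 \cdot 2 \cdot \frac{9}{2} \frac{1}{\frac{17}{2}} = 56 \cdot 2 \cdot \frac{9}{2} \cdot \frac{2}{17} = 56 \cdot \frac{18}{17} = \frac{1008}{17}$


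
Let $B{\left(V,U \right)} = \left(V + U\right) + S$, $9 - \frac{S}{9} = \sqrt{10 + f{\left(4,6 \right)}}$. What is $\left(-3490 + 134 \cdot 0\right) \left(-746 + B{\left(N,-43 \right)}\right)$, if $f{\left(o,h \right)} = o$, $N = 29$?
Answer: $2369710 + 31410 \sqrt{14} \approx 2.4872 \cdot 10^{6}$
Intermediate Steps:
$S = 81 - 9 \sqrt{14}$ ($S = 81 - 9 \sqrt{10 + 4} = 81 - 9 \sqrt{14} \approx 47.325$)
$B{\left(V,U \right)} = 81 + U + V - 9 \sqrt{14}$ ($B{\left(V,U \right)} = \left(V + U\right) + \left(81 - 9 \sqrt{14}\right) = \left(U + V\right) + \left(81 - 9 \sqrt{14}\right) = 81 + U + V - 9 \sqrt{14}$)
$\left(-3490 + 134 \cdot 0\right) \left(-746 + B{\left(N,-43 \right)}\right) = \left(-3490 + 134 \cdot 0\right) \left(-746 + \left(81 - 43 + 29 - 9 \sqrt{14}\right)\right) = \left(-3490 + 0\right) \left(-746 + \left(67 - 9 \sqrt{14}\right)\right) = - 3490 \left(-679 - 9 \sqrt{14}\right) = 2369710 + 31410 \sqrt{14}$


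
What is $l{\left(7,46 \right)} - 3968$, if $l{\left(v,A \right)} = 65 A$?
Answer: $-978$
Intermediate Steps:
$l{\left(7,46 \right)} - 3968 = 65 \cdot 46 - 3968 = 2990 - 3968 = -978$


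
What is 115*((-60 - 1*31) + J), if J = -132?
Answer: -25645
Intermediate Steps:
115*((-60 - 1*31) + J) = 115*((-60 - 1*31) - 132) = 115*((-60 - 31) - 132) = 115*(-91 - 132) = 115*(-223) = -25645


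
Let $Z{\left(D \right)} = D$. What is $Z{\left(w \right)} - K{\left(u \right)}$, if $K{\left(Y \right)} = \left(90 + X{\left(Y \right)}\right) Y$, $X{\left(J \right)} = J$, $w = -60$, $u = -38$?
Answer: $1916$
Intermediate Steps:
$K{\left(Y \right)} = Y \left(90 + Y\right)$ ($K{\left(Y \right)} = \left(90 + Y\right) Y = Y \left(90 + Y\right)$)
$Z{\left(w \right)} - K{\left(u \right)} = -60 - - 38 \left(90 - 38\right) = -60 - \left(-38\right) 52 = -60 - -1976 = -60 + 1976 = 1916$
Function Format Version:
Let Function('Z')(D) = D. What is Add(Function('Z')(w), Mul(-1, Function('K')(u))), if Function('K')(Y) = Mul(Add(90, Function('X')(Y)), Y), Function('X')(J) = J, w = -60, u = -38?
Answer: 1916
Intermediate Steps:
Function('K')(Y) = Mul(Y, Add(90, Y)) (Function('K')(Y) = Mul(Add(90, Y), Y) = Mul(Y, Add(90, Y)))
Add(Function('Z')(w), Mul(-1, Function('K')(u))) = Add(-60, Mul(-1, Mul(-38, Add(90, -38)))) = Add(-60, Mul(-1, Mul(-38, 52))) = Add(-60, Mul(-1, -1976)) = Add(-60, 1976) = 1916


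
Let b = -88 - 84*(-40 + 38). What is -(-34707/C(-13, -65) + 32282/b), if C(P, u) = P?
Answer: -1598113/520 ≈ -3073.3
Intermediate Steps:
b = 80 (b = -88 - 84*(-2) = -88 + 168 = 80)
-(-34707/C(-13, -65) + 32282/b) = -(-34707/(-13) + 32282/80) = -(-34707*(-1/13) + 32282*(1/80)) = -(34707/13 + 16141/40) = -1*1598113/520 = -1598113/520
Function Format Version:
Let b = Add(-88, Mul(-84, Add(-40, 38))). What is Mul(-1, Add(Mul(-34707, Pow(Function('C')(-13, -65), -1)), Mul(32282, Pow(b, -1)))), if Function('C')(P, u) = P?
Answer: Rational(-1598113, 520) ≈ -3073.3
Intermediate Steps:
b = 80 (b = Add(-88, Mul(-84, -2)) = Add(-88, 168) = 80)
Mul(-1, Add(Mul(-34707, Pow(Function('C')(-13, -65), -1)), Mul(32282, Pow(b, -1)))) = Mul(-1, Add(Mul(-34707, Pow(-13, -1)), Mul(32282, Pow(80, -1)))) = Mul(-1, Add(Mul(-34707, Rational(-1, 13)), Mul(32282, Rational(1, 80)))) = Mul(-1, Add(Rational(34707, 13), Rational(16141, 40))) = Mul(-1, Rational(1598113, 520)) = Rational(-1598113, 520)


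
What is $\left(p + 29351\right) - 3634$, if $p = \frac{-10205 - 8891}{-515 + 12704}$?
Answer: $\frac{313445417}{12189} \approx 25715.0$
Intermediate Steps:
$p = - \frac{19096}{12189} \approx -1.5667$
$\left(p + 29351\right) - 3634 = \left(- \frac{19096}{12189} + 29351\right) - 3634 = \frac{357740243}{12189} + \left(\left(-3409 - 815\right) + \left(612 - 22\right)\right) = \frac{357740243}{12189} + \left(\left(-3409 - 815\right) + 590\right) = \frac{357740243}{12189} + \left(-4224 + 590\right) = \frac{357740243}{12189} - 3634 = \frac{313445417}{12189}$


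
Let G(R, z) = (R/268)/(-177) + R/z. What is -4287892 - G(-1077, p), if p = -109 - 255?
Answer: -3084908892857/719446 ≈ -4.2879e+6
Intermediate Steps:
p = -364
G(R, z) = -R/47436 + R/z (G(R, z) = (R*(1/268))*(-1/177) + R/z = (R/268)*(-1/177) + R/z = -R/47436 + R/z)
-4287892 - G(-1077, p) = -4287892 - (-1/47436*(-1077) - 1077/(-364)) = -4287892 - (359/15812 - 1077*(-1/364)) = -4287892 - (359/15812 + 1077/364) = -4287892 - 1*2145025/719446 = -4287892 - 2145025/719446 = -3084908892857/719446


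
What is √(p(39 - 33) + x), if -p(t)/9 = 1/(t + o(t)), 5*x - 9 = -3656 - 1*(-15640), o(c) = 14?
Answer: √239815/10 ≈ 48.971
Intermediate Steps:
x = 11993/5 (x = 9/5 + (-3656 - 1*(-15640))/5 = 9/5 + (-3656 + 15640)/5 = 9/5 + (⅕)*11984 = 9/5 + 11984/5 = 11993/5 ≈ 2398.6)
p(t) = -9/(14 + t) (p(t) = -9/(t + 14) = -9/(14 + t))
√(p(39 - 33) + x) = √(-9/(14 + (39 - 33)) + 11993/5) = √(-9/(14 + 6) + 11993/5) = √(-9/20 + 11993/5) = √(47963/20) = √239815/10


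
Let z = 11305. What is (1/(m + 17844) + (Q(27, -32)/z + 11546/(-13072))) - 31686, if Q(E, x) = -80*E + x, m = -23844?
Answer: -18484276312673/583338000 ≈ -31687.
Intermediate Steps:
Q(E, x) = x - 80*E
(1/(m + 17844) + (Q(27, -32)/z + 11546/(-13072))) - 31686 = (1/(-23844 + 17844) + ((-32 - 80*27)/11305 + 11546/(-13072))) - 31686 = (1/(-6000) + ((-32 - 2160)*(1/11305) + 11546*(-1/13072))) - 31686 = (-1/6000 + (-2192*1/11305 - 5773/6536)) - 31686 = (-1/6000 + (-2192/11305 - 5773/6536)) - 31686 = (-1/6000 - 4188983/3888920) - 31686 = -628444673/583338000 - 31686 = -18484276312673/583338000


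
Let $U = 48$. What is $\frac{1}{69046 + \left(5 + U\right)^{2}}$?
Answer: $\frac{1}{71855} \approx 1.3917 \cdot 10^{-5}$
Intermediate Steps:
$\frac{1}{69046 + \left(5 + U\right)^{2}} = \frac{1}{69046 + \left(5 + 48\right)^{2}} = \frac{1}{69046 + 53^{2}} = \frac{1}{69046 + 2809} = \frac{1}{71855}$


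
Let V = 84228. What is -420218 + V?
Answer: -335990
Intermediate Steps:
-420218 + V = -420218 + 84228 = -335990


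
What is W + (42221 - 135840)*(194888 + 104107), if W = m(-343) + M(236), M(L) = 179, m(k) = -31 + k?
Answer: -27991613100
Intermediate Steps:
W = -195 (W = (-31 - 343) + 179 = -374 + 179 = -195)
W + (42221 - 135840)*(194888 + 104107) = -195 + (42221 - 135840)*(194888 + 104107) = -195 - 93619*298995 = -195 - 27991612905 = -27991613100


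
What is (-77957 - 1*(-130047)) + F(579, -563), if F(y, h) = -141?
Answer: 51949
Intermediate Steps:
(-77957 - 1*(-130047)) + F(579, -563) = (-77957 - 1*(-130047)) - 141 = (-77957 + 130047) - 141 = 52090 - 141 = 51949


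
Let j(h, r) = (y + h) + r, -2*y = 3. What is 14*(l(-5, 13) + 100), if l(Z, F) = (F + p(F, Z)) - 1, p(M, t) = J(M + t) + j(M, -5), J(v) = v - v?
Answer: 1659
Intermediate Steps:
y = -3/2 (y = -1/2*3 = -3/2 ≈ -1.5000)
J(v) = 0
j(h, r) = -3/2 + h + r (j(h, r) = (-3/2 + h) + r = -3/2 + h + r)
p(M, t) = -13/2 + M (p(M, t) = 0 + (-3/2 + M - 5) = 0 + (-13/2 + M) = -13/2 + M)
l(Z, F) = -15/2 + 2*F (l(Z, F) = (F + (-13/2 + F)) - 1 = (-13/2 + 2*F) - 1 = -15/2 + 2*F)
14*(l(-5, 13) + 100) = 14*((-15/2 + 2*13) + 100) = 14*((-15/2 + 26) + 100) = 14*(37/2 + 100) = 14*(237/2) = 1659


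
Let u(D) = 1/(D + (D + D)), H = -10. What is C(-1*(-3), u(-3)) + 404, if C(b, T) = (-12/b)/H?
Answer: 2022/5 ≈ 404.40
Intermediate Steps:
u(D) = 1/(3*D) (u(D) = 1/(D + 2*D) = 1/(3*D))
C(b, T) = 6/(5*b) (C(b, T) = -12/b/(-10) = -12/b*(-⅒) = 6/(5*b))
C(-1*(-3), u(-3)) + 404 = 6/(5*((-1*(-3)))) + 404 = (6/5)/3 + 404 = (6/5)*(⅓) + 404 = ⅖ + 404 = 2022/5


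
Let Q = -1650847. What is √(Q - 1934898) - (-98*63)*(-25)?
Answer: -154350 + I*√3585745 ≈ -1.5435e+5 + 1893.6*I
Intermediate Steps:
√(Q - 1934898) - (-98*63)*(-25) = √(-1650847 - 1934898) - (-98*63)*(-25) = √(-3585745) - (-6174)*(-25) = I*√3585745 - 1*154350 = I*√3585745 - 154350 = -154350 + I*√3585745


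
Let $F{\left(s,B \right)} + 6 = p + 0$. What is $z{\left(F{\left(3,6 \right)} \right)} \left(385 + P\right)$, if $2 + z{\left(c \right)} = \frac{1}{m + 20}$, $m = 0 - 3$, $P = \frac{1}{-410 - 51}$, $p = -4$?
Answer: $- \frac{5856972}{7837} \approx -747.35$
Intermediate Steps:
$P = - \frac{1}{461}$ ($P = \frac{1}{-461} = - \frac{1}{461} \approx -0.0021692$)
$F{\left(s,B \right)} = -10$ ($F{\left(s,B \right)} = -6 + \left(-4 + 0\right) = -6 - 4 = -10$)
$m = -3$ ($m = 0 - 3 = -3$)
$z{\left(c \right)} = - \frac{33}{17}$ ($z{\left(c \right)} = -2 + \frac{1}{-3 + 20} = -2 + \frac{1}{17} = - \frac{33}{17}$)
$z{\left(F{\left(3,6 \right)} \right)} \left(385 + P\right) = - \frac{33 \left(385 - \frac{1}{461}\right)}{17} = \left(- \frac{33}{17}\right) \frac{177484}{461} = - \frac{5856972}{7837}$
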